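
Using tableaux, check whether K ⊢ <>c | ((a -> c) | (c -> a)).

Tableau for the negation ~(<>c | ((a -> c) | (c -> a))):
1. ~(<>c | ((a -> c) | (c -> a))), w0
2. ~<>c, w0
3. ~((a -> c) | (c -> a)), w0
4. ~(a -> c), w0
5. ~(c -> a), w0
6. a, w0
7. ~c, w0
8. c, w0
9. ~a, w0
Branch closes: c and ~c both at w0.
Every branch of the negation's tableau closes; the branch above is one of them.

Valid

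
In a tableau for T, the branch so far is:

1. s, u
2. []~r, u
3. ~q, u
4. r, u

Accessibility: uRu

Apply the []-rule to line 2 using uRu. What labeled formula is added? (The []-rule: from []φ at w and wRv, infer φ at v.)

~r, u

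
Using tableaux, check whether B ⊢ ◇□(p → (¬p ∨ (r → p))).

Tableau for the negation ¬◇□(p → (¬p ∨ (r → p))):
1. ¬◇□(p → (¬p ∨ (r → p))), 0
2. ¬□(p → (¬p ∨ (r → p))), 0   [¬◇-rule on 1 via 0R0]
3. ¬(p → (¬p ∨ (r → p))), 1   [¬□-rule on 2: fresh world 1, 0R1]
4. p, 1   [¬→-rule on 3]
5. ¬(¬p ∨ (r → p)), 1   [¬→-rule on 3]
6. ¬(r → p), 1   [¬∨-rule on 5]
7. r, 1   [¬→-rule on 6]
8. ¬p, 1   [¬→-rule on 6]
Accessibility: 0R0, 0R1, 1R0, 1R1
Branch closes: p and ¬p both at 1.
All branches of the negation close; one closing branch shown above.

Yes, valid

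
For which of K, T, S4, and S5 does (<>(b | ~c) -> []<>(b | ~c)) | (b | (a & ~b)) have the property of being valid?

S5-tableau for the negation ~((<>(b | ~c) -> []<>(b | ~c)) | (b | (a & ~b))):
1. ~((<>(b | ~c) -> []<>(b | ~c)) | (b | (a & ~b))), 0
2. ~(<>(b | ~c) -> []<>(b | ~c)), 0
3. ~(b | (a & ~b)), 0
4. <>(b | ~c), 0
5. ~[]<>(b | ~c), 0
6. ~b, 0
7. ~(a & ~b), 0
8. ~a, 0
9. b | ~c, 1
10. ~c, 1
11. ~<>(b | ~c), 2
12. ~(b | ~c), 0
13. c, 0
14. ~(b | ~c), 1
15. ~b, 1
16. c, 1
Accessibility: 0R0, 0R1, 0R2, 1R0, 1R1, 1R2, 2R0, 2R1, 2R2
Branch closes: c and ~c both at 1.
Every branch closes (one shown): valid in S5.
S4-tableau for the negation ~((<>(b | ~c) -> []<>(b | ~c)) | (b | (a & ~b))):
1. ~((<>(b | ~c) -> []<>(b | ~c)) | (b | (a & ~b))), 0
2. ~(<>(b | ~c) -> []<>(b | ~c)), 0
3. ~(b | (a & ~b)), 0
4. <>(b | ~c), 0
5. ~[]<>(b | ~c), 0
6. ~b, 0
7. ~(a & ~b), 0
8. ~a, 0
9. b | ~c, 1
10. ~c, 1
11. ~<>(b | ~c), 2
12. ~(b | ~c), 2
13. ~b, 2
14. c, 2
Accessibility: 0R0, 0R1, 0R2, 1R1, 2R2
Complete open branch: countermodel on an S4-frame, so not valid in S4, nor in K, T (the same frame is also a K-frame and a T-frame).

S5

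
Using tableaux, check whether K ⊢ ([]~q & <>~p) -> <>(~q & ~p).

Yes, valid

Tableau for the negation ~(([]~q & <>~p) -> <>(~q & ~p)):
1. ~(([]~q & <>~p) -> <>(~q & ~p)), w0
2. []~q & <>~p, w0   [~->-rule on 1]
3. ~<>(~q & ~p), w0   [~->-rule on 1]
4. []~q, w0   [&-rule on 2]
5. <>~p, w0   [&-rule on 2]
6. ~p, w1   [<>-rule on 5: fresh world w1, w0Rw1]
7. ~(~q & ~p), w1   [~<>-rule on 3 via w0Rw1]
8. ~q, w1   [[]-rule on 4 via w0Rw1]
9. p, w1   [~&-rule on 7 (branches; this branch)]
Accessibility: w0Rw1
Branch closes: p and ~p both at w1.
Every branch of the negation's tableau closes; the branch above is one of them.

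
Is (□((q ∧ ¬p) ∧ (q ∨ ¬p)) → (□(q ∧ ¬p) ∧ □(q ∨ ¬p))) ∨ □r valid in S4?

Tableau for the negation ¬((□((q ∧ ¬p) ∧ (q ∨ ¬p)) → (□(q ∧ ¬p) ∧ □(q ∨ ¬p))) ∨ □r):
1. ¬((□((q ∧ ¬p) ∧ (q ∨ ¬p)) → (□(q ∧ ¬p) ∧ □(q ∨ ¬p))) ∨ □r), u
2. ¬(□((q ∧ ¬p) ∧ (q ∨ ¬p)) → (□(q ∧ ¬p) ∧ □(q ∨ ¬p))), u
3. ¬□r, u
4. □((q ∧ ¬p) ∧ (q ∨ ¬p)), u
5. ¬(□(q ∧ ¬p) ∧ □(q ∨ ¬p)), u
6. (q ∧ ¬p) ∧ (q ∨ ¬p), u
7. q ∧ ¬p, u
8. q ∨ ¬p, u
9. q, u
10. ¬p, u
11. ¬□(q ∨ ¬p), u
12. ¬r, v
13. (q ∧ ¬p) ∧ (q ∨ ¬p), v
14. q ∧ ¬p, v
15. q ∨ ¬p, v
16. q, v
17. ¬p, v
18. ¬(q ∨ ¬p), w
19. ¬q, w
20. p, w
21. (q ∧ ¬p) ∧ (q ∨ ¬p), w
22. q ∧ ¬p, w
23. q ∨ ¬p, w
24. q, w
25. ¬p, w
Accessibility: uRu, uRv, uRw, vRv, wRw
Branch closes: q and ¬q both at w.
All branches of the negation close; one closing branch shown above.

Yes, valid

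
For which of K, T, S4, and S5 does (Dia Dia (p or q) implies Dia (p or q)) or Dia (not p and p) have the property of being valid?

S4, S5

T-tableau for the negation not ((Dia Dia (p or q) implies Dia (p or q)) or Dia (not p and p)):
1. not ((Dia Dia (p or q) implies Dia (p or q)) or Dia (not p and p)), w0
2. not (Dia Dia (p or q) implies Dia (p or q)), w0   [neg-or-rule on 1]
3. not Dia (not p and p), w0   [neg-or-rule on 1]
4. Dia Dia (p or q), w0   [neg-implies-rule on 2]
5. not Dia (p or q), w0   [neg-implies-rule on 2]
6. not (not p and p), w0   [neg-Dia-rule on 3 via w0Rw0]
7. not (p or q), w0   [neg-Dia-rule on 5 via w0Rw0]
8. not p, w0   [neg-or-rule on 7]
9. not q, w0   [neg-or-rule on 7]
10. Dia (p or q), w1   [Dia-rule on 4: fresh world w1, w0Rw1]
11. not (not p and p), w1   [neg-Dia-rule on 3 via w0Rw1]
12. not (p or q), w1   [neg-Dia-rule on 5 via w0Rw1]
13. not p, w1   [neg-or-rule on 12]
14. not q, w1   [neg-or-rule on 12]
15. p or q, w2   [Dia-rule on 10: fresh world w2, w1Rw2]
16. q, w2   [or-rule on 15 (branches; this branch)]
Accessibility: w0Rw0, w0Rw1, w1Rw1, w1Rw2, w2Rw2
Complete open branch: countermodel on a T-frame, so not valid in T, nor in K (the same frame is also a K-frame).
S4-tableau for the negation not ((Dia Dia (p or q) implies Dia (p or q)) or Dia (not p and p)):
1. not ((Dia Dia (p or q) implies Dia (p or q)) or Dia (not p and p)), w0
2. not (Dia Dia (p or q) implies Dia (p or q)), w0   [neg-or-rule on 1]
3. not Dia (not p and p), w0   [neg-or-rule on 1]
4. Dia Dia (p or q), w0   [neg-implies-rule on 2]
5. not Dia (p or q), w0   [neg-implies-rule on 2]
6. not (not p and p), w0   [neg-Dia-rule on 3 via w0Rw0]
7. not (p or q), w0   [neg-Dia-rule on 5 via w0Rw0]
8. not p, w0   [neg-or-rule on 7]
9. not q, w0   [neg-or-rule on 7]
10. Dia (p or q), w1   [Dia-rule on 4: fresh world w1, w0Rw1]
11. not (not p and p), w1   [neg-Dia-rule on 3 via w0Rw1]
12. not (p or q), w1   [neg-Dia-rule on 5 via w0Rw1]
13. not p, w1   [neg-or-rule on 12]
14. not q, w1   [neg-or-rule on 12]
15. p or q, w2   [Dia-rule on 10: fresh world w2, w1Rw2]
16. not (not p and p), w2   [neg-Dia-rule on 3 via w0Rw2]
17. not (p or q), w2   [neg-Dia-rule on 5 via w0Rw2]
18. not p, w2   [neg-or-rule on 17]
19. not q, w2   [neg-or-rule on 17]
20. q, w2   [or-rule on 15 (branches; this branch)]
Accessibility: w0Rw0, w0Rw1, w0Rw2, w1Rw1, w1Rw2, w2Rw2
Branch closes: q and not q both at w2.
Every branch closes (one shown): valid in S4, hence also in S5 (every theorem of S4 is a theorem of S5).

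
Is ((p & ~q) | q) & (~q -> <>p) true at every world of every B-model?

Tableau for the negation ~(((p & ~q) | q) & (~q -> <>p)):
1. ~(((p & ~q) | q) & (~q -> <>p)), w0
2. ~(~q -> <>p), w0
3. ~q, w0
4. ~<>p, w0
5. ~p, w0
Accessibility: w0Rw0
The negation has an open branch (countermodel exists).

No, not valid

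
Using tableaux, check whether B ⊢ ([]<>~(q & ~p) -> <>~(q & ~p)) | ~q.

Tableau for the negation ~(([]<>~(q & ~p) -> <>~(q & ~p)) | ~q):
1. ~(([]<>~(q & ~p) -> <>~(q & ~p)) | ~q), u
2. ~([]<>~(q & ~p) -> <>~(q & ~p)), u
3. q, u
4. []<>~(q & ~p), u
5. ~<>~(q & ~p), u
6. <>~(q & ~p), u
7. q & ~p, u
8. ~p, u
9. ~(q & ~p), v
10. <>~(q & ~p), v
11. q & ~p, v
12. q, v
13. ~p, v
14. p, v
Accessibility: uRu, uRv, vRu, vRv
Branch closes: p and ~p both at v.
All branches of the negation close; one closing branch shown above.

Valid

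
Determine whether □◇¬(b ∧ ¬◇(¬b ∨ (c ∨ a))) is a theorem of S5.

Tableau for the negation ¬□◇¬(b ∧ ¬◇(¬b ∨ (c ∨ a))):
1. ¬□◇¬(b ∧ ¬◇(¬b ∨ (c ∨ a))), 0
2. ¬◇¬(b ∧ ¬◇(¬b ∨ (c ∨ a))), 1   [¬□-rule on 1: fresh world 1, 0R1]
3. b ∧ ¬◇(¬b ∨ (c ∨ a)), 0   [¬◇-rule on 2 via 1R0]
4. b, 0   [∧-rule on 3]
5. ¬◇(¬b ∨ (c ∨ a)), 0   [∧-rule on 3]
6. b ∧ ¬◇(¬b ∨ (c ∨ a)), 1   [¬◇-rule on 2 via 1R1]
7. b, 1   [∧-rule on 6]
8. ¬◇(¬b ∨ (c ∨ a)), 1   [∧-rule on 6]
9. ¬(¬b ∨ (c ∨ a)), 0   [¬◇-rule on 5 via 0R0]
10. ¬(c ∨ a), 0   [¬∨-rule on 9]
11. ¬c, 0   [¬∨-rule on 10]
12. ¬a, 0   [¬∨-rule on 10]
13. ¬(¬b ∨ (c ∨ a)), 1   [¬◇-rule on 5 via 0R1]
14. ¬(c ∨ a), 1   [¬∨-rule on 13]
15. ¬c, 1   [¬∨-rule on 14]
16. ¬a, 1   [¬∨-rule on 14]
Accessibility: 0R0, 0R1, 1R0, 1R1
The negation has an open branch (countermodel exists).

No, not valid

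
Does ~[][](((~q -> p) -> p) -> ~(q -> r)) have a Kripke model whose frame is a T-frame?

Satisfiable

1. ~[][](((~q -> p) -> p) -> ~(q -> r)), w0
2. ~[](((~q -> p) -> p) -> ~(q -> r)), w1
3. ~(((~q -> p) -> p) -> ~(q -> r)), w2
4. (~q -> p) -> p, w2
5. q -> r, w2
6. p, w2
7. r, w2
Accessibility: w0Rw0, w0Rw1, w1Rw1, w1Rw2, w2Rw2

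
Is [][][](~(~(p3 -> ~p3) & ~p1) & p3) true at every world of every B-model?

Not valid

Tableau for the negation ~[][][](~(~(p3 -> ~p3) & ~p1) & p3):
1. ~[][][](~(~(p3 -> ~p3) & ~p1) & p3), w0
2. ~[][](~(~(p3 -> ~p3) & ~p1) & p3), w1   [~[]-rule on 1: fresh world w1, w0Rw1]
3. ~[](~(~(p3 -> ~p3) & ~p1) & p3), w2   [~[]-rule on 2: fresh world w2, w1Rw2]
4. ~(~(~(p3 -> ~p3) & ~p1) & p3), w3   [~[]-rule on 3: fresh world w3, w2Rw3]
5. ~p3, w3   [~&-rule on 4 (branches; this branch)]
Accessibility: w0Rw0, w0Rw1, w1Rw0, w1Rw1, w1Rw2, w2Rw1, w2Rw2, w2Rw3, w3Rw2, w3Rw3
The negation has an open branch (countermodel exists).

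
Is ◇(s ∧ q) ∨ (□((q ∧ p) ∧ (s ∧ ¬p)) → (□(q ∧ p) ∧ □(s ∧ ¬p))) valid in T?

Tableau for the negation ¬(◇(s ∧ q) ∨ (□((q ∧ p) ∧ (s ∧ ¬p)) → (□(q ∧ p) ∧ □(s ∧ ¬p)))):
1. ¬(◇(s ∧ q) ∨ (□((q ∧ p) ∧ (s ∧ ¬p)) → (□(q ∧ p) ∧ □(s ∧ ¬p)))), w0
2. ¬◇(s ∧ q), w0
3. ¬(□((q ∧ p) ∧ (s ∧ ¬p)) → (□(q ∧ p) ∧ □(s ∧ ¬p))), w0
4. □((q ∧ p) ∧ (s ∧ ¬p)), w0
5. ¬(□(q ∧ p) ∧ □(s ∧ ¬p)), w0
6. ¬(s ∧ q), w0
7. (q ∧ p) ∧ (s ∧ ¬p), w0
8. q ∧ p, w0
9. s ∧ ¬p, w0
10. q, w0
11. p, w0
12. s, w0
13. ¬p, w0
Accessibility: w0Rw0
Branch closes: p and ¬p both at w0.
All branches of the negation close; one closing branch shown above.

Valid in T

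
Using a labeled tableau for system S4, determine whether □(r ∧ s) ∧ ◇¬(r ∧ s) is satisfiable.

No, unsatisfiable

1. □(r ∧ s) ∧ ◇¬(r ∧ s), u
2. □(r ∧ s), u   [∧-rule on 1]
3. ◇¬(r ∧ s), u   [∧-rule on 1]
4. r ∧ s, u   [□-rule on 2 via uRu]
5. r, u   [∧-rule on 4]
6. s, u   [∧-rule on 4]
7. ¬(r ∧ s), v   [◇-rule on 3: fresh world v, uRv]
8. r ∧ s, v   [□-rule on 2 via uRv]
9. r, v   [∧-rule on 8]
10. s, v   [∧-rule on 8]
11. ¬s, v   [¬∧-rule on 7 (branches; this branch)]
Accessibility: uRu, uRv, vRv
Branch closes: s and ¬s both at v.
Every branch closes; the branch above is one of them.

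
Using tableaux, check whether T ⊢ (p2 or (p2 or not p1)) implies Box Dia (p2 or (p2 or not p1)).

Invalid (countermodel exists)

Tableau for the negation not ((p2 or (p2 or not p1)) implies Box Dia (p2 or (p2 or not p1))):
1. not ((p2 or (p2 or not p1)) implies Box Dia (p2 or (p2 or not p1))), w0
2. p2 or (p2 or not p1), w0
3. not Box Dia (p2 or (p2 or not p1)), w0
4. p2 or not p1, w0
5. not p1, w0
6. not Dia (p2 or (p2 or not p1)), w1
7. not (p2 or (p2 or not p1)), w1
8. not p2, w1
9. not (p2 or not p1), w1
10. p1, w1
Accessibility: w0Rw0, w0Rw1, w1Rw1
The negation has an open branch (countermodel exists).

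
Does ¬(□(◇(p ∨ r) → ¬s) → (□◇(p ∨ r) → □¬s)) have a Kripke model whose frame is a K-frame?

1. ¬(□(◇(p ∨ r) → ¬s) → (□◇(p ∨ r) → □¬s)), 0
2. □(◇(p ∨ r) → ¬s), 0   [¬→-rule on 1]
3. ¬(□◇(p ∨ r) → □¬s), 0   [¬→-rule on 1]
4. □◇(p ∨ r), 0   [¬→-rule on 3]
5. ¬□¬s, 0   [¬→-rule on 3]
6. s, 1   [¬□-rule on 5: fresh world 1, 0R1]
7. ◇(p ∨ r) → ¬s, 1   [□-rule on 2 via 0R1]
8. ◇(p ∨ r), 1   [□-rule on 4 via 0R1]
9. ¬◇(p ∨ r), 1   [→-rule on 7 (branches; this branch)]
10. p ∨ r, 2   [◇-rule on 8: fresh world 2, 1R2]
11. ¬(p ∨ r), 2   [¬◇-rule on 9 via 1R2]
12. ¬p, 2   [¬∨-rule on 11]
13. ¬r, 2   [¬∨-rule on 11]
14. r, 2   [∨-rule on 10 (branches; this branch)]
Accessibility: 0R1, 1R2
Branch closes: r and ¬r both at 2.
(One branch shown.) All branches close.

Unsatisfiable (every branch closes)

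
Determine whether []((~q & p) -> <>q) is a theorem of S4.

Tableau for the negation ~[]((~q & p) -> <>q):
1. ~[]((~q & p) -> <>q), 0
2. ~((~q & p) -> <>q), 1   [~[]-rule on 1: fresh world 1, 0R1]
3. ~q & p, 1   [~->-rule on 2]
4. ~<>q, 1   [~->-rule on 2]
5. ~q, 1   [&-rule on 3]
6. p, 1   [&-rule on 3]
Accessibility: 0R0, 0R1, 1R1
The negation has an open branch (countermodel exists).

No, not valid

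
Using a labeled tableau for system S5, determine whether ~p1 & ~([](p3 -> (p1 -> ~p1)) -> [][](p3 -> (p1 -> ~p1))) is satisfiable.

1. ~p1 & ~([](p3 -> (p1 -> ~p1)) -> [][](p3 -> (p1 -> ~p1))), 0
2. ~p1, 0   [&-rule on 1]
3. ~([](p3 -> (p1 -> ~p1)) -> [][](p3 -> (p1 -> ~p1))), 0   [&-rule on 1]
4. [](p3 -> (p1 -> ~p1)), 0   [~->-rule on 3]
5. ~[][](p3 -> (p1 -> ~p1)), 0   [~->-rule on 3]
6. p3 -> (p1 -> ~p1), 0   [[]-rule on 4 via 0R0]
7. p1 -> ~p1, 0   [->-rule on 6 (branches; this branch)]
8. ~[](p3 -> (p1 -> ~p1)), 1   [~[]-rule on 5: fresh world 1, 0R1]
9. p3 -> (p1 -> ~p1), 1   [[]-rule on 4 via 0R1]
10. p1 -> ~p1, 1   [->-rule on 9 (branches; this branch)]
11. ~p1, 1   [->-rule on 10 (branches; this branch)]
12. ~(p3 -> (p1 -> ~p1)), 2   [~[]-rule on 8: fresh world 2, 1R2]
13. p3, 2   [~->-rule on 12]
14. ~(p1 -> ~p1), 2   [~->-rule on 12]
15. p1, 2   [~->-rule on 14]
16. p3 -> (p1 -> ~p1), 2   [[]-rule on 4 via 0R2]
17. p1 -> ~p1, 2   [->-rule on 16 (branches; this branch)]
18. ~p1, 2   [->-rule on 17 (branches; this branch)]
Accessibility: 0R0, 0R1, 0R2, 1R0, 1R1, 1R2, 2R0, 2R1, 2R2
Branch closes: p1 and ~p1 both at 2.
(One branch shown.) All branches close.

Unsatisfiable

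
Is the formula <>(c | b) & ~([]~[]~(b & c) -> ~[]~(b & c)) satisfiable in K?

Satisfiable

1. <>(c | b) & ~([]~[]~(b & c) -> ~[]~(b & c)), u
2. <>(c | b), u   [&-rule on 1]
3. ~([]~[]~(b & c) -> ~[]~(b & c)), u   [&-rule on 1]
4. []~[]~(b & c), u   [~->-rule on 3]
5. []~(b & c), u   [~->-rule on 3]
6. c | b, v   [<>-rule on 2: fresh world v, uRv]
7. ~[]~(b & c), v   [[]-rule on 4 via uRv]
8. ~(b & c), v   [[]-rule on 5 via uRv]
9. b, v   [|-rule on 6 (branches; this branch)]
10. ~c, v   [~&-rule on 8 (branches; this branch)]
11. b & c, w   [~[]-rule on 7: fresh world w, vRw]
12. b, w   [&-rule on 11]
13. c, w   [&-rule on 11]
Accessibility: uRv, vRw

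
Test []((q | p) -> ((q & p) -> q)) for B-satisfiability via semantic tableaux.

1. []((q | p) -> ((q & p) -> q)), w0
2. (q | p) -> ((q & p) -> q), w0   [[]-rule on 1 via w0Rw0]
3. (q & p) -> q, w0   [->-rule on 2 (branches; this branch)]
4. q, w0   [->-rule on 3 (branches; this branch)]
Accessibility: w0Rw0

Satisfiable (open branch found)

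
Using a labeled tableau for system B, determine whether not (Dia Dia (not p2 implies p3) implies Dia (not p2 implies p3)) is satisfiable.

1. not (Dia Dia (not p2 implies p3) implies Dia (not p2 implies p3)), u
2. Dia Dia (not p2 implies p3), u   [neg-implies-rule on 1]
3. not Dia (not p2 implies p3), u   [neg-implies-rule on 1]
4. not (not p2 implies p3), u   [neg-Dia-rule on 3 via uRu]
5. not p2, u   [neg-implies-rule on 4]
6. not p3, u   [neg-implies-rule on 4]
7. Dia (not p2 implies p3), v   [Dia-rule on 2: fresh world v, uRv]
8. not (not p2 implies p3), v   [neg-Dia-rule on 3 via uRv]
9. not p2, v   [neg-implies-rule on 8]
10. not p3, v   [neg-implies-rule on 8]
11. not p2 implies p3, w   [Dia-rule on 7: fresh world w, vRw]
12. p3, w   [implies-rule on 11 (branches; this branch)]
Accessibility: uRu, uRv, vRu, vRv, vRw, wRv, wRw

Satisfiable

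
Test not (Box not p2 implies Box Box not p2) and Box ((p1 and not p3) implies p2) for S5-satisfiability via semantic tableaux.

Unsatisfiable

1. not (Box not p2 implies Box Box not p2) and Box ((p1 and not p3) implies p2), w0
2. not (Box not p2 implies Box Box not p2), w0
3. Box ((p1 and not p3) implies p2), w0
4. Box not p2, w0
5. not Box Box not p2, w0
6. (p1 and not p3) implies p2, w0
7. not p2, w0
8. not (p1 and not p3), w0
9. p3, w0
10. not Box not p2, w1
11. (p1 and not p3) implies p2, w1
12. not p2, w1
13. not (p1 and not p3), w1
14. p3, w1
15. p2, w2
16. (p1 and not p3) implies p2, w2
17. not p2, w2
Accessibility: w0Rw0, w0Rw1, w0Rw2, w1Rw0, w1Rw1, w1Rw2, w2Rw0, w2Rw1, w2Rw2
Branch closes: p2 and not p2 both at w2.
(One branch shown.) All branches close.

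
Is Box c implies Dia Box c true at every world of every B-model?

Tableau for the negation not (Box c implies Dia Box c):
1. not (Box c implies Dia Box c), u
2. Box c, u
3. not Dia Box c, u
4. c, u
5. not Box c, u
6. not c, v
7. c, v
Accessibility: uRu, uRv, vRu, vRv
Branch closes: c and not c both at v.
All branches of the negation close; one closing branch shown above.

Yes, valid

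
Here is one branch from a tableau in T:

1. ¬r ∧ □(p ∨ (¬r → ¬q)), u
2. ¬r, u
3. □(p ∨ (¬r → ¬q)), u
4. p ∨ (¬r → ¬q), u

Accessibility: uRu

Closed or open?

No atom appears with both signs at the same world.

Open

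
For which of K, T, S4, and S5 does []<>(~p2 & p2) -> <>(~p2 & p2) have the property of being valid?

K-tableau for the negation ~([]<>(~p2 & p2) -> <>(~p2 & p2)):
1. ~([]<>(~p2 & p2) -> <>(~p2 & p2)), u
2. []<>(~p2 & p2), u
3. ~<>(~p2 & p2), u
Complete open branch: countermodel on a K-frame, so not valid in K.
T-tableau for the negation ~([]<>(~p2 & p2) -> <>(~p2 & p2)):
1. ~([]<>(~p2 & p2) -> <>(~p2 & p2)), u
2. []<>(~p2 & p2), u
3. ~<>(~p2 & p2), u
4. <>(~p2 & p2), u
5. ~(~p2 & p2), u
6. ~p2, u
7. ~p2 & p2, v
8. ~p2, v
9. p2, v
Accessibility: uRu, uRv, vRv
Branch closes: p2 and ~p2 both at v.
Every branch closes (one shown): valid in T, hence also in S4, S5 (every theorem of T is a theorem of S4 and S5).

T, S4, S5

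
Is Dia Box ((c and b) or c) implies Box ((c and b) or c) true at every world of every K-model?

Tableau for the negation not (Dia Box ((c and b) or c) implies Box ((c and b) or c)):
1. not (Dia Box ((c and b) or c) implies Box ((c and b) or c)), u
2. Dia Box ((c and b) or c), u   [neg-implies-rule on 1]
3. not Box ((c and b) or c), u   [neg-implies-rule on 1]
4. Box ((c and b) or c), v   [Dia-rule on 2: fresh world v, uRv]
5. not ((c and b) or c), w   [neg-Box-rule on 3: fresh world w, uRw]
6. not (c and b), w   [neg-or-rule on 5]
7. not c, w   [neg-or-rule on 5]
8. not b, w   [neg-and-rule on 6 (branches; this branch)]
Accessibility: uRv, uRw
The negation has an open branch (countermodel exists).

No, not valid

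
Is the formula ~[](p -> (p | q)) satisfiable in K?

Unsatisfiable

1. ~[](p -> (p | q)), 0
2. ~(p -> (p | q)), 1
3. p, 1
4. ~(p | q), 1
5. ~p, 1
6. ~q, 1
Accessibility: 0R1
Branch closes: p and ~p both at 1.
Every branch closes; the branch above is one of them.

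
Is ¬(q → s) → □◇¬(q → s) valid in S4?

Not valid

Tableau for the negation ¬(¬(q → s) → □◇¬(q → s)):
1. ¬(¬(q → s) → □◇¬(q → s)), 0
2. ¬(q → s), 0   [¬→-rule on 1]
3. ¬□◇¬(q → s), 0   [¬→-rule on 1]
4. q, 0   [¬→-rule on 2]
5. ¬s, 0   [¬→-rule on 2]
6. ¬◇¬(q → s), 1   [¬□-rule on 3: fresh world 1, 0R1]
7. q → s, 1   [¬◇-rule on 6 via 1R1]
8. s, 1   [→-rule on 7 (branches; this branch)]
Accessibility: 0R0, 0R1, 1R1
The negation has an open branch (countermodel exists).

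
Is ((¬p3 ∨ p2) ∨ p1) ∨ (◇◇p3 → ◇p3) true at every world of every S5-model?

Valid

Tableau for the negation ¬(((¬p3 ∨ p2) ∨ p1) ∨ (◇◇p3 → ◇p3)):
1. ¬(((¬p3 ∨ p2) ∨ p1) ∨ (◇◇p3 → ◇p3)), w0
2. ¬((¬p3 ∨ p2) ∨ p1), w0
3. ¬(◇◇p3 → ◇p3), w0
4. ¬(¬p3 ∨ p2), w0
5. ¬p1, w0
6. ◇◇p3, w0
7. ¬◇p3, w0
8. p3, w0
9. ¬p2, w0
10. ¬p3, w0
Accessibility: w0Rw0
Branch closes: p3 and ¬p3 both at w0.
Every branch of the negation's tableau closes; the branch above is one of them.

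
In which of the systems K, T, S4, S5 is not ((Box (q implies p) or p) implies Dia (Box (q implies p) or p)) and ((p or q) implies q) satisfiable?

T-tableau for the formula:
1. not ((Box (q implies p) or p) implies Dia (Box (q implies p) or p)) and ((p or q) implies q), w0
2. not ((Box (q implies p) or p) implies Dia (Box (q implies p) or p)), w0
3. (p or q) implies q, w0
4. Box (q implies p) or p, w0
5. not Dia (Box (q implies p) or p), w0
6. not (Box (q implies p) or p), w0
7. not Box (q implies p), w0
8. not p, w0
9. not (p or q), w0
10. not q, w0
11. Box (q implies p), w0
12. q implies p, w0
13. not (q implies p), w1
14. q, w1
15. not p, w1
16. not (Box (q implies p) or p), w1
17. not Box (q implies p), w1
18. q implies p, w1
19. p, w1
Accessibility: w0Rw0, w0Rw1, w1Rw1
Branch closes: p and not p both at w1.
Every branch closes (one shown): unsatisfiable in T, hence also in S4, S5 (every S4/S5-frame is a T-frame).
K-tableau for the formula:
1. not ((Box (q implies p) or p) implies Dia (Box (q implies p) or p)) and ((p or q) implies q), w0
2. not ((Box (q implies p) or p) implies Dia (Box (q implies p) or p)), w0
3. (p or q) implies q, w0
4. Box (q implies p) or p, w0
5. not Dia (Box (q implies p) or p), w0
6. q, w0
7. p, w0
Complete open branch: satisfiable in K.

K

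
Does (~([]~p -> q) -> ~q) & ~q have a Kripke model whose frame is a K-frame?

1. (~([]~p -> q) -> ~q) & ~q, 0
2. ~([]~p -> q) -> ~q, 0
3. ~q, 0

Satisfiable (open branch found)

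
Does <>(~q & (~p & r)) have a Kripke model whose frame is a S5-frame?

Yes, satisfiable

1. <>(~q & (~p & r)), u
2. ~q & (~p & r), v   [<>-rule on 1: fresh world v, uRv]
3. ~q, v   [&-rule on 2]
4. ~p & r, v   [&-rule on 2]
5. ~p, v   [&-rule on 4]
6. r, v   [&-rule on 4]
Accessibility: uRu, uRv, vRu, vRv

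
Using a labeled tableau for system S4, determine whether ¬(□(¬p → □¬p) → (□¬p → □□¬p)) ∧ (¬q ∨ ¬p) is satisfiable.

1. ¬(□(¬p → □¬p) → (□¬p → □□¬p)) ∧ (¬q ∨ ¬p), w0
2. ¬(□(¬p → □¬p) → (□¬p → □□¬p)), w0   [∧-rule on 1]
3. ¬q ∨ ¬p, w0   [∧-rule on 1]
4. □(¬p → □¬p), w0   [¬→-rule on 2]
5. ¬(□¬p → □□¬p), w0   [¬→-rule on 2]
6. □¬p, w0   [¬→-rule on 5]
7. ¬□□¬p, w0   [¬→-rule on 5]
8. ¬p → □¬p, w0   [□-rule on 4 via w0Rw0]
9. ¬p, w0   [□-rule on 6 via w0Rw0]
10. ¬□¬p, w1   [¬□-rule on 7: fresh world w1, w0Rw1]
11. ¬p → □¬p, w1   [□-rule on 4 via w0Rw1]
12. ¬p, w1   [□-rule on 6 via w0Rw1]
13. □¬p, w1   [→-rule on 11 (branches; this branch)]
14. p, w2   [¬□-rule on 10: fresh world w2, w1Rw2]
15. ¬p → □¬p, w2   [□-rule on 4 via w0Rw2]
16. ¬p, w2   [□-rule on 6 via w0Rw2]
Accessibility: w0Rw0, w0Rw1, w0Rw2, w1Rw1, w1Rw2, w2Rw2
Branch closes: p and ¬p both at w2.
Every branch closes; the branch above is one of them.

Unsatisfiable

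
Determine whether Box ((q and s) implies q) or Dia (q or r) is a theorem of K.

Valid

Tableau for the negation not (Box ((q and s) implies q) or Dia (q or r)):
1. not (Box ((q and s) implies q) or Dia (q or r)), w0
2. not Box ((q and s) implies q), w0
3. not Dia (q or r), w0
4. not ((q and s) implies q), w1
5. q and s, w1
6. not q, w1
7. q, w1
8. s, w1
Accessibility: w0Rw1
Branch closes: q and not q both at w1.
Every branch of the negation's tableau closes; the branch above is one of them.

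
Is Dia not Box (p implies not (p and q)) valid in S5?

No, not valid

Tableau for the negation not Dia not Box (p implies not (p and q)):
1. not Dia not Box (p implies not (p and q)), u
2. Box (p implies not (p and q)), u   [neg-Dia-rule on 1 via uRu]
3. p implies not (p and q), u   [Box-rule on 2 via uRu]
4. not (p and q), u   [implies-rule on 3 (branches; this branch)]
5. not q, u   [neg-and-rule on 4 (branches; this branch)]
Accessibility: uRu
The negation has an open branch (countermodel exists).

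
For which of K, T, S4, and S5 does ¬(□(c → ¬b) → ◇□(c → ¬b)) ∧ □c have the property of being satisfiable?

K

T-tableau for the formula:
1. ¬(□(c → ¬b) → ◇□(c → ¬b)) ∧ □c, 0
2. ¬(□(c → ¬b) → ◇□(c → ¬b)), 0
3. □c, 0
4. □(c → ¬b), 0
5. ¬◇□(c → ¬b), 0
6. c, 0
7. c → ¬b, 0
8. ¬□(c → ¬b), 0
9. ¬b, 0
10. ¬(c → ¬b), 1
11. c, 1
12. b, 1
13. c → ¬b, 1
14. ¬□(c → ¬b), 1
15. ¬b, 1
Accessibility: 0R0, 0R1, 1R1
Branch closes: b and ¬b both at 1.
Every branch closes (one shown): unsatisfiable in T, hence also in S4, S5 (every S4/S5-frame is a T-frame).
K-tableau for the formula:
1. ¬(□(c → ¬b) → ◇□(c → ¬b)) ∧ □c, 0
2. ¬(□(c → ¬b) → ◇□(c → ¬b)), 0
3. □c, 0
4. □(c → ¬b), 0
5. ¬◇□(c → ¬b), 0
Complete open branch: satisfiable in K.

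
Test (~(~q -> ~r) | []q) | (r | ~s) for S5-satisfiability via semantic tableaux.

1. (~(~q -> ~r) | []q) | (r | ~s), u
2. r | ~s, u
3. ~s, u
Accessibility: uRu

Satisfiable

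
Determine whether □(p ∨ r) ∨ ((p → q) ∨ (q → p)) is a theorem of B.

Valid in B

Tableau for the negation ¬(□(p ∨ r) ∨ ((p → q) ∨ (q → p))):
1. ¬(□(p ∨ r) ∨ ((p → q) ∨ (q → p))), w0
2. ¬□(p ∨ r), w0   [¬∨-rule on 1]
3. ¬((p → q) ∨ (q → p)), w0   [¬∨-rule on 1]
4. ¬(p → q), w0   [¬∨-rule on 3]
5. ¬(q → p), w0   [¬∨-rule on 3]
6. p, w0   [¬→-rule on 4]
7. ¬q, w0   [¬→-rule on 4]
8. q, w0   [¬→-rule on 5]
9. ¬p, w0   [¬→-rule on 5]
Accessibility: w0Rw0
Branch closes: q and ¬q both at w0.
All branches of the negation close; one closing branch shown above.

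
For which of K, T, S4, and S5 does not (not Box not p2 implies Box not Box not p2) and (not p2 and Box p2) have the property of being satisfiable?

T-tableau for the formula:
1. not (not Box not p2 implies Box not Box not p2) and (not p2 and Box p2), w0
2. not (not Box not p2 implies Box not Box not p2), w0
3. not p2 and Box p2, w0
4. not Box not p2, w0
5. not Box not Box not p2, w0
6. not p2, w0
7. Box p2, w0
8. p2, w0
Accessibility: w0Rw0
Branch closes: p2 and not p2 both at w0.
Every branch closes (one shown): unsatisfiable in T, hence also in S4, S5 (every S4/S5-frame is a T-frame).
K-tableau for the formula:
1. not (not Box not p2 implies Box not Box not p2) and (not p2 and Box p2), w0
2. not (not Box not p2 implies Box not Box not p2), w0
3. not p2 and Box p2, w0
4. not Box not p2, w0
5. not Box not Box not p2, w0
6. not p2, w0
7. Box p2, w0
8. p2, w1
9. Box not p2, w2
10. p2, w2
Accessibility: w0Rw1, w0Rw2
Complete open branch: satisfiable in K.

K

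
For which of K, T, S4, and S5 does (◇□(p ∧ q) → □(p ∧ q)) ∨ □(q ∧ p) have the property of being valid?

S5

S4-tableau for the negation ¬((◇□(p ∧ q) → □(p ∧ q)) ∨ □(q ∧ p)):
1. ¬((◇□(p ∧ q) → □(p ∧ q)) ∨ □(q ∧ p)), u
2. ¬(◇□(p ∧ q) → □(p ∧ q)), u
3. ¬□(q ∧ p), u
4. ◇□(p ∧ q), u
5. ¬□(p ∧ q), u
6. ¬(q ∧ p), v
7. ¬p, v
8. □(p ∧ q), w
9. p ∧ q, w
10. p, w
11. q, w
12. ¬(p ∧ q), x
13. ¬q, x
Accessibility: uRu, uRv, uRw, uRx, vRv, wRw, xRx
Complete open branch: countermodel on an S4-frame, so not valid in S4, nor in K, T (the same frame is also a K-frame and a T-frame).
S5-tableau for the negation ¬((◇□(p ∧ q) → □(p ∧ q)) ∨ □(q ∧ p)):
1. ¬((◇□(p ∧ q) → □(p ∧ q)) ∨ □(q ∧ p)), u
2. ¬(◇□(p ∧ q) → □(p ∧ q)), u
3. ¬□(q ∧ p), u
4. ◇□(p ∧ q), u
5. ¬□(p ∧ q), u
6. ¬(q ∧ p), v
7. ¬p, v
8. □(p ∧ q), w
9. p ∧ q, u
10. p, u
11. q, u
12. p ∧ q, v
13. p, v
14. q, v
Accessibility: uRu, uRv, uRw, vRu, vRv, vRw, wRu, wRv, wRw
Branch closes: p and ¬p both at v.
Every branch closes (one shown): valid in S5.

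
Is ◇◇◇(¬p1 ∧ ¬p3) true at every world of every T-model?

Tableau for the negation ¬◇◇◇(¬p1 ∧ ¬p3):
1. ¬◇◇◇(¬p1 ∧ ¬p3), 0
2. ¬◇◇(¬p1 ∧ ¬p3), 0   [¬◇-rule on 1 via 0R0]
3. ¬◇(¬p1 ∧ ¬p3), 0   [¬◇-rule on 2 via 0R0]
4. ¬(¬p1 ∧ ¬p3), 0   [¬◇-rule on 3 via 0R0]
5. p3, 0   [¬∧-rule on 4 (branches; this branch)]
Accessibility: 0R0
The negation has an open branch (countermodel exists).

Invalid (countermodel exists)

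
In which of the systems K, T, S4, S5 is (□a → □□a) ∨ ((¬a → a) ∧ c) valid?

S4, S5

T-tableau for the negation ¬((□a → □□a) ∨ ((¬a → a) ∧ c)):
1. ¬((□a → □□a) ∨ ((¬a → a) ∧ c)), 0
2. ¬(□a → □□a), 0   [¬∨-rule on 1]
3. ¬((¬a → a) ∧ c), 0   [¬∨-rule on 1]
4. □a, 0   [¬→-rule on 2]
5. ¬□□a, 0   [¬→-rule on 2]
6. a, 0   [□-rule on 4 via 0R0]
7. ¬c, 0   [¬∧-rule on 3 (branches; this branch)]
8. ¬□a, 1   [¬□-rule on 5: fresh world 1, 0R1]
9. a, 1   [□-rule on 4 via 0R1]
10. ¬a, 2   [¬□-rule on 8: fresh world 2, 1R2]
Accessibility: 0R0, 0R1, 1R1, 1R2, 2R2
Complete open branch: countermodel on a T-frame, so not valid in T, nor in K (the same frame is also a K-frame).
S4-tableau for the negation ¬((□a → □□a) ∨ ((¬a → a) ∧ c)):
1. ¬((□a → □□a) ∨ ((¬a → a) ∧ c)), 0
2. ¬(□a → □□a), 0   [¬∨-rule on 1]
3. ¬((¬a → a) ∧ c), 0   [¬∨-rule on 1]
4. □a, 0   [¬→-rule on 2]
5. ¬□□a, 0   [¬→-rule on 2]
6. a, 0   [□-rule on 4 via 0R0]
7. ¬c, 0   [¬∧-rule on 3 (branches; this branch)]
8. ¬□a, 1   [¬□-rule on 5: fresh world 1, 0R1]
9. a, 1   [□-rule on 4 via 0R1]
10. ¬a, 2   [¬□-rule on 8: fresh world 2, 1R2]
11. a, 2   [□-rule on 4 via 0R2]
Accessibility: 0R0, 0R1, 0R2, 1R1, 1R2, 2R2
Branch closes: a and ¬a both at 2.
Every branch closes (one shown): valid in S4, hence also in S5 (every theorem of S4 is a theorem of S5).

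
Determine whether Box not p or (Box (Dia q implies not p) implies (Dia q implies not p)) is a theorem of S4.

Tableau for the negation not (Box not p or (Box (Dia q implies not p) implies (Dia q implies not p))):
1. not (Box not p or (Box (Dia q implies not p) implies (Dia q implies not p))), w0
2. not Box not p, w0
3. not (Box (Dia q implies not p) implies (Dia q implies not p)), w0
4. Box (Dia q implies not p), w0
5. not (Dia q implies not p), w0
6. Dia q, w0
7. p, w0
8. Dia q implies not p, w0
9. not Dia q, w0
10. not q, w0
11. p, w1
12. Dia q implies not p, w1
13. not q, w1
14. not Dia q, w1
15. q, w2
16. Dia q implies not p, w2
17. not q, w2
Accessibility: w0Rw0, w0Rw1, w0Rw2, w1Rw1, w2Rw2
Branch closes: q and not q both at w2.
Every branch of the negation's tableau closes; the branch above is one of them.

Valid in S4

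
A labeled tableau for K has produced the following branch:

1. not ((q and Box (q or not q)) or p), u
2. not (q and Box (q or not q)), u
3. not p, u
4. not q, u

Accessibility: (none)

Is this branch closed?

No, open

No world carries both an atom and its negation.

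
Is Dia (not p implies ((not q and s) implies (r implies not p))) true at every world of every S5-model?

Tableau for the negation not Dia (not p implies ((not q and s) implies (r implies not p))):
1. not Dia (not p implies ((not q and s) implies (r implies not p))), u
2. not (not p implies ((not q and s) implies (r implies not p))), u
3. not p, u
4. not ((not q and s) implies (r implies not p)), u
5. not q and s, u
6. not (r implies not p), u
7. not q, u
8. s, u
9. r, u
10. p, u
Accessibility: uRu
Branch closes: p and not p both at u.
Every branch of the negation's tableau closes; the branch above is one of them.

Valid in S5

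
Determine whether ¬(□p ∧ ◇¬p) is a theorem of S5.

Tableau for the negation □p ∧ ◇¬p:
1. □p ∧ ◇¬p, u
2. □p, u
3. ◇¬p, u
4. p, u
5. ¬p, v
6. p, v
Accessibility: uRu, uRv, vRu, vRv
Branch closes: p and ¬p both at v.
All branches of the negation close; one closing branch shown above.

Valid in S5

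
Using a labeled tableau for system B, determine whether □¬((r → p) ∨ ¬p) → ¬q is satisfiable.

1. □¬((r → p) ∨ ¬p) → ¬q, 0
2. ¬q, 0   [→-rule on 1 (branches; this branch)]
Accessibility: 0R0

Yes, satisfiable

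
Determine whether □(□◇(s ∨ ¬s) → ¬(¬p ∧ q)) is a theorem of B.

Tableau for the negation ¬□(□◇(s ∨ ¬s) → ¬(¬p ∧ q)):
1. ¬□(□◇(s ∨ ¬s) → ¬(¬p ∧ q)), 0
2. ¬(□◇(s ∨ ¬s) → ¬(¬p ∧ q)), 1
3. □◇(s ∨ ¬s), 1
4. ¬p ∧ q, 1
5. ¬p, 1
6. q, 1
7. ◇(s ∨ ¬s), 0
8. ◇(s ∨ ¬s), 1
9. s ∨ ¬s, 2
10. ¬s, 2
11. s ∨ ¬s, 3
12. ◇(s ∨ ¬s), 3
13. ¬s, 3
14. s ∨ ¬s, 4
15. ¬s, 4
Accessibility: 0R0, 0R1, 0R2, 1R0, 1R1, 1R3, 2R0, 2R2, 3R1, 3R3, 3R4, 4R3, 4R4
The negation has an open branch (countermodel exists).

Not valid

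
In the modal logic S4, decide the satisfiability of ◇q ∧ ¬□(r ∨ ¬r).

No, unsatisfiable

1. ◇q ∧ ¬□(r ∨ ¬r), 0
2. ◇q, 0   [∧-rule on 1]
3. ¬□(r ∨ ¬r), 0   [∧-rule on 1]
4. q, 1   [◇-rule on 2: fresh world 1, 0R1]
5. ¬(r ∨ ¬r), 2   [¬□-rule on 3: fresh world 2, 0R2]
6. ¬r, 2   [¬∨-rule on 5]
7. r, 2   [¬∨-rule on 5]
Accessibility: 0R0, 0R1, 0R2, 1R1, 2R2
Branch closes: r and ¬r both at 2.
All branches of the tableau close; one closing branch shown above.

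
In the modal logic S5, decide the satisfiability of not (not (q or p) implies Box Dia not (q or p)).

1. not (not (q or p) implies Box Dia not (q or p)), u
2. not (q or p), u   [neg-implies-rule on 1]
3. not Box Dia not (q or p), u   [neg-implies-rule on 1]
4. not q, u   [neg-or-rule on 2]
5. not p, u   [neg-or-rule on 2]
6. not Dia not (q or p), v   [neg-Box-rule on 3: fresh world v, uRv]
7. q or p, u   [neg-Dia-rule on 6 via vRu]
8. q or p, v   [neg-Dia-rule on 6 via vRv]
9. p, u   [or-rule on 7 (branches; this branch)]
Accessibility: uRu, uRv, vRu, vRv
Branch closes: p and not p both at u.
(One branch shown.) All branches close.

Unsatisfiable (every branch closes)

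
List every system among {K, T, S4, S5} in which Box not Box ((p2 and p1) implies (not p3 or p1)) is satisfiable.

K

K-tableau for the formula:
1. Box not Box ((p2 and p1) implies (not p3 or p1)), u
Complete open branch: satisfiable in K.
T-tableau for the formula:
1. Box not Box ((p2 and p1) implies (not p3 or p1)), u
2. not Box ((p2 and p1) implies (not p3 or p1)), u
3. not ((p2 and p1) implies (not p3 or p1)), v
4. p2 and p1, v
5. not (not p3 or p1), v
6. p2, v
7. p1, v
8. p3, v
9. not p1, v
Accessibility: uRu, uRv, vRv
Branch closes: p1 and not p1 both at v.
Every branch closes (one shown): unsatisfiable in T, hence also in S4, S5 (every S4/S5-frame is a T-frame).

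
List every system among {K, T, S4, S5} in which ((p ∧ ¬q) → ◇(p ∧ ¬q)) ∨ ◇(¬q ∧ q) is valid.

T, S4, S5

K-tableau for the negation ¬(((p ∧ ¬q) → ◇(p ∧ ¬q)) ∨ ◇(¬q ∧ q)):
1. ¬(((p ∧ ¬q) → ◇(p ∧ ¬q)) ∨ ◇(¬q ∧ q)), 0
2. ¬((p ∧ ¬q) → ◇(p ∧ ¬q)), 0   [¬∨-rule on 1]
3. ¬◇(¬q ∧ q), 0   [¬∨-rule on 1]
4. p ∧ ¬q, 0   [¬→-rule on 2]
5. ¬◇(p ∧ ¬q), 0   [¬→-rule on 2]
6. p, 0   [∧-rule on 4]
7. ¬q, 0   [∧-rule on 4]
Complete open branch: countermodel on a K-frame, so not valid in K.
T-tableau for the negation ¬(((p ∧ ¬q) → ◇(p ∧ ¬q)) ∨ ◇(¬q ∧ q)):
1. ¬(((p ∧ ¬q) → ◇(p ∧ ¬q)) ∨ ◇(¬q ∧ q)), 0
2. ¬((p ∧ ¬q) → ◇(p ∧ ¬q)), 0   [¬∨-rule on 1]
3. ¬◇(¬q ∧ q), 0   [¬∨-rule on 1]
4. p ∧ ¬q, 0   [¬→-rule on 2]
5. ¬◇(p ∧ ¬q), 0   [¬→-rule on 2]
6. p, 0   [∧-rule on 4]
7. ¬q, 0   [∧-rule on 4]
8. ¬(¬q ∧ q), 0   [¬◇-rule on 3 via 0R0]
9. ¬(p ∧ ¬q), 0   [¬◇-rule on 5 via 0R0]
10. q, 0   [¬∧-rule on 9 (branches; this branch)]
Accessibility: 0R0
Branch closes: q and ¬q both at 0.
Every branch closes (one shown): valid in T, hence also in S4, S5 (every theorem of T is a theorem of S4 and S5).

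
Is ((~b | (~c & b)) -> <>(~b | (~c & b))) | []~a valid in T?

Valid

Tableau for the negation ~(((~b | (~c & b)) -> <>(~b | (~c & b))) | []~a):
1. ~(((~b | (~c & b)) -> <>(~b | (~c & b))) | []~a), u
2. ~((~b | (~c & b)) -> <>(~b | (~c & b))), u
3. ~[]~a, u
4. ~b | (~c & b), u
5. ~<>(~b | (~c & b)), u
6. ~(~b | (~c & b)), u
7. b, u
8. ~(~c & b), u
9. ~c & b, u
10. ~c, u
11. ~b, u
Accessibility: uRu
Branch closes: b and ~b both at u.
Every branch of the negation's tableau closes; the branch above is one of them.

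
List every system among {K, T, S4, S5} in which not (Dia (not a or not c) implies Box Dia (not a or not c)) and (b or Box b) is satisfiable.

K, T, S4

S4-tableau for the formula:
1. not (Dia (not a or not c) implies Box Dia (not a or not c)) and (b or Box b), u
2. not (Dia (not a or not c) implies Box Dia (not a or not c)), u
3. b or Box b, u
4. Dia (not a or not c), u
5. not Box Dia (not a or not c), u
6. Box b, u
7. b, u
8. not a or not c, v
9. b, v
10. not c, v
11. not Dia (not a or not c), w
12. b, w
13. not (not a or not c), w
14. a, w
15. c, w
Accessibility: uRu, uRv, uRw, vRv, wRw
Complete open branch: satisfiable in S4, hence also in K, T (this S4-model is also a K-model and a T-model).
S5-tableau for the formula:
1. not (Dia (not a or not c) implies Box Dia (not a or not c)) and (b or Box b), u
2. not (Dia (not a or not c) implies Box Dia (not a or not c)), u
3. b or Box b, u
4. Dia (not a or not c), u
5. not Box Dia (not a or not c), u
6. Box b, u
7. b, u
8. not a or not c, v
9. b, v
10. not c, v
11. not Dia (not a or not c), w
12. b, w
13. not (not a or not c), u
14. a, u
15. c, u
16. not (not a or not c), v
17. a, v
18. c, v
Accessibility: uRu, uRv, uRw, vRu, vRv, vRw, wRu, wRv, wRw
Branch closes: c and not c both at v.
Every branch closes (one shown): unsatisfiable in S5.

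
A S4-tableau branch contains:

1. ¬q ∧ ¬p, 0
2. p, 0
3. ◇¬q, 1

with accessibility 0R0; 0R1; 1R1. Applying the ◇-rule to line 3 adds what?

a fresh world 2 with 1R2, and ¬q at 2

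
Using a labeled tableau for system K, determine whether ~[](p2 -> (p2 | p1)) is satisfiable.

Unsatisfiable

1. ~[](p2 -> (p2 | p1)), 0
2. ~(p2 -> (p2 | p1)), 1   [~[]-rule on 1: fresh world 1, 0R1]
3. p2, 1   [~->-rule on 2]
4. ~(p2 | p1), 1   [~->-rule on 2]
5. ~p2, 1   [~|-rule on 4]
6. ~p1, 1   [~|-rule on 4]
Accessibility: 0R1
Branch closes: p2 and ~p2 both at 1.
(One branch shown.) All branches close.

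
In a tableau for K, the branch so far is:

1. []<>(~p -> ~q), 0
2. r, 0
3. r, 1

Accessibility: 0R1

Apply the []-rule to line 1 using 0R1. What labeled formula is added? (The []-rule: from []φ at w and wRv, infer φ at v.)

<>(~p -> ~q), 1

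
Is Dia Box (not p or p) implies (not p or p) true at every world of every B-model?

Tableau for the negation not (Dia Box (not p or p) implies (not p or p)):
1. not (Dia Box (not p or p) implies (not p or p)), w0
2. Dia Box (not p or p), w0   [neg-implies-rule on 1]
3. not (not p or p), w0   [neg-implies-rule on 1]
4. p, w0   [neg-or-rule on 3]
5. not p, w0   [neg-or-rule on 3]
Accessibility: w0Rw0
Branch closes: p and not p both at w0.
Every branch of the negation's tableau closes; the branch above is one of them.

Valid in B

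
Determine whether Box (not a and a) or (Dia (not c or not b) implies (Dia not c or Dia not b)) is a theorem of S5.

Yes, valid

Tableau for the negation not (Box (not a and a) or (Dia (not c or not b) implies (Dia not c or Dia not b))):
1. not (Box (not a and a) or (Dia (not c or not b) implies (Dia not c or Dia not b))), w0
2. not Box (not a and a), w0
3. not (Dia (not c or not b) implies (Dia not c or Dia not b)), w0
4. Dia (not c or not b), w0
5. not (Dia not c or Dia not b), w0
6. not Dia not c, w0
7. not Dia not b, w0
8. c, w0
9. b, w0
10. not (not a and a), w1
11. c, w1
12. b, w1
13. not a, w1
14. not c or not b, w2
15. c, w2
16. b, w2
17. not b, w2
Accessibility: w0Rw0, w0Rw1, w0Rw2, w1Rw0, w1Rw1, w1Rw2, w2Rw0, w2Rw1, w2Rw2
Branch closes: b and not b both at w2.
Every branch of the negation's tableau closes; the branch above is one of them.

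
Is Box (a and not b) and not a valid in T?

Invalid (countermodel exists)

Tableau for the negation not (Box (a and not b) and not a):
1. not (Box (a and not b) and not a), 0
2. a, 0
Accessibility: 0R0
The negation has an open branch (countermodel exists).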